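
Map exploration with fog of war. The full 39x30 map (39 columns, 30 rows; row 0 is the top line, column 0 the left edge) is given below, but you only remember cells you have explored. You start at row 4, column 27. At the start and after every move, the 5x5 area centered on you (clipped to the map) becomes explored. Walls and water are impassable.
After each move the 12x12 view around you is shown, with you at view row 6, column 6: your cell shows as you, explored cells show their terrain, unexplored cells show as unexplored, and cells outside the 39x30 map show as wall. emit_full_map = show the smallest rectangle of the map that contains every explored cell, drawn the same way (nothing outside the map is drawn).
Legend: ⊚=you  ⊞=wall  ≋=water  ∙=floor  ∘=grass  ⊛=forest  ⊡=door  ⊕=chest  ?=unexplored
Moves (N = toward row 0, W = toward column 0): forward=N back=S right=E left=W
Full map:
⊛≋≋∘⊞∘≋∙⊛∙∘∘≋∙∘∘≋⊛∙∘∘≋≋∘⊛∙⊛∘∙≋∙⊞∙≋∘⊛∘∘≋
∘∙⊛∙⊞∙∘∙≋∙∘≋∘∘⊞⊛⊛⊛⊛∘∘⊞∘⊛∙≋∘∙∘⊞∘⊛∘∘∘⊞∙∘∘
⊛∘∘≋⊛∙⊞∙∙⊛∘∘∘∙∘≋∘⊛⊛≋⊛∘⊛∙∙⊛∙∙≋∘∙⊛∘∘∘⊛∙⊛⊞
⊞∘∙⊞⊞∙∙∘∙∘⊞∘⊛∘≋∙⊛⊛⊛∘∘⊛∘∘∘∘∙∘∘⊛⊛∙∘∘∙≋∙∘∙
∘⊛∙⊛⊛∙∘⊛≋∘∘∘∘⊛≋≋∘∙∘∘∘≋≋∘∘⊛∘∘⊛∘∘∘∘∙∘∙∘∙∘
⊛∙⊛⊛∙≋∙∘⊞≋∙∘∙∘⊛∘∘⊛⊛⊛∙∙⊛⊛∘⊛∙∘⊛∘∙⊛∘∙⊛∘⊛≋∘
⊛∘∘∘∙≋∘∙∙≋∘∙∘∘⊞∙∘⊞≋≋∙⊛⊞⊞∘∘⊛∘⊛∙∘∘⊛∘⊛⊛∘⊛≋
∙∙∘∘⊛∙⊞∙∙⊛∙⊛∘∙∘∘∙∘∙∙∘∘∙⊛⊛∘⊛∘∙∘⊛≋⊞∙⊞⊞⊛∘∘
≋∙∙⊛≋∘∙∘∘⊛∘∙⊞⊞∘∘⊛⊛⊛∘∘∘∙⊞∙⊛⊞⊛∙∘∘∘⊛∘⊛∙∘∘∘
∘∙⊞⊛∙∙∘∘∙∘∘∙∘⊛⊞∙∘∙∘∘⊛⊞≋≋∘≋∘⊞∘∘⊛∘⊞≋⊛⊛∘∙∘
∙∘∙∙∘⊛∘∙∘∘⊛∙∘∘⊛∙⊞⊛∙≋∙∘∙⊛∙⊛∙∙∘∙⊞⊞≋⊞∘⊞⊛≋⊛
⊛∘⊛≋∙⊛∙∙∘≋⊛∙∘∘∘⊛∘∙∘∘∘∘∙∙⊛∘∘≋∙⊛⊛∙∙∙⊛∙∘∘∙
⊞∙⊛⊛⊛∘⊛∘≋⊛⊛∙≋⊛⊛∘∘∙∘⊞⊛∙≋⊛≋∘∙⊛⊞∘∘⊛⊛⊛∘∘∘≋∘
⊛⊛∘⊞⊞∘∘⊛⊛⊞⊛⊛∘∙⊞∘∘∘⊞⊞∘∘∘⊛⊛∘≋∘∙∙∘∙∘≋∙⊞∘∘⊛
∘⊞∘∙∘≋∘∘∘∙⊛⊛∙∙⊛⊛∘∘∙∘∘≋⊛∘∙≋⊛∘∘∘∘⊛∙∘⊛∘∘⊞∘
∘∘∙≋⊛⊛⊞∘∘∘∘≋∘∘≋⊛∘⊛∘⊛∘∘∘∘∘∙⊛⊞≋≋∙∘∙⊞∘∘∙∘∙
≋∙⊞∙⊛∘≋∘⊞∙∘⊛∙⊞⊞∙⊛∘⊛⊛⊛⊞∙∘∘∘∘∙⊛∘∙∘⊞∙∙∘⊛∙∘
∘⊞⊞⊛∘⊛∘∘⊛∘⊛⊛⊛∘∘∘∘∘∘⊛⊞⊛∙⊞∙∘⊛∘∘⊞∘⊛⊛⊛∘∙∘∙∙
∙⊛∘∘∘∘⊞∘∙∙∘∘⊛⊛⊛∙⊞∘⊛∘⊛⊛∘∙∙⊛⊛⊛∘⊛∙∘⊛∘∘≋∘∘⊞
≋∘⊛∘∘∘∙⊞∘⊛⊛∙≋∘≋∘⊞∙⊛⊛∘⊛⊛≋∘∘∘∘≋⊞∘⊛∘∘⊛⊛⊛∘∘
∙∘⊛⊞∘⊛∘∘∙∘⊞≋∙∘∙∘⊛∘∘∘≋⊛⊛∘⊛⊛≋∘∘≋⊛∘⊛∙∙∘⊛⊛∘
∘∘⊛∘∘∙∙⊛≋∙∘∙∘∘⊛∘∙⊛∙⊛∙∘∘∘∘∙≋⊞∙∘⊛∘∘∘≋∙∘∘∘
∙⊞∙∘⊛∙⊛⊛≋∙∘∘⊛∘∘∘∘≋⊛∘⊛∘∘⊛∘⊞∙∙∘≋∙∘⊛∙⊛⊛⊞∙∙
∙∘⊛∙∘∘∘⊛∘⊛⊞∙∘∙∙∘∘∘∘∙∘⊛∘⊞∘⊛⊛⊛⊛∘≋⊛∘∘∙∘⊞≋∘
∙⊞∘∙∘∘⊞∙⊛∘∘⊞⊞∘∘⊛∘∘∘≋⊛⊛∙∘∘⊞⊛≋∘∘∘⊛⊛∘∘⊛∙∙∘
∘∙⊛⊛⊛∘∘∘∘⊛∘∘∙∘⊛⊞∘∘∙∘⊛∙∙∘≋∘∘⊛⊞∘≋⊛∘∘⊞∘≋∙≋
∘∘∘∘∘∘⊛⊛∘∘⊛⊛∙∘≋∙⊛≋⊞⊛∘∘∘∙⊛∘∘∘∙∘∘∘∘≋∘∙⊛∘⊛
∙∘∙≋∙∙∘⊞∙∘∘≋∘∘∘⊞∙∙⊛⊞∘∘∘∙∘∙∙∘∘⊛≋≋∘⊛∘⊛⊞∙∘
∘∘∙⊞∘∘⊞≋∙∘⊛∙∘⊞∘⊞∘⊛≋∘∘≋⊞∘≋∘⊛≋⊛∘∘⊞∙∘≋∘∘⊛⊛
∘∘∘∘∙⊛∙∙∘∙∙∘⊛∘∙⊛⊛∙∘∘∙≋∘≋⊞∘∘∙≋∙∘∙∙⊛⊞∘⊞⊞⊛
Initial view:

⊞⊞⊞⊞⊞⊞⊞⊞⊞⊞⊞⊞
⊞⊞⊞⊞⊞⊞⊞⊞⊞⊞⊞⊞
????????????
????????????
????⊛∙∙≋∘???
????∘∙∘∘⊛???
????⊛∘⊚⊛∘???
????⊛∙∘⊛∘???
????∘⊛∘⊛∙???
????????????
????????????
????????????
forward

⊞⊞⊞⊞⊞⊞⊞⊞⊞⊞⊞⊞
⊞⊞⊞⊞⊞⊞⊞⊞⊞⊞⊞⊞
⊞⊞⊞⊞⊞⊞⊞⊞⊞⊞⊞⊞
????????????
????≋∘∙∘⊞???
????⊛∙∙≋∘???
????∘∙⊚∘⊛???
????⊛∘∘⊛∘???
????⊛∙∘⊛∘???
????∘⊛∘⊛∙???
????????????
????????????

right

⊞⊞⊞⊞⊞⊞⊞⊞⊞⊞⊞⊞
⊞⊞⊞⊞⊞⊞⊞⊞⊞⊞⊞⊞
⊞⊞⊞⊞⊞⊞⊞⊞⊞⊞⊞⊞
????????????
???≋∘∙∘⊞∘???
???⊛∙∙≋∘∙???
???∘∙∘⊚⊛⊛???
???⊛∘∘⊛∘∘???
???⊛∙∘⊛∘∙???
???∘⊛∘⊛∙????
????????????
????????????

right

⊞⊞⊞⊞⊞⊞⊞⊞⊞⊞⊞⊞
⊞⊞⊞⊞⊞⊞⊞⊞⊞⊞⊞⊞
⊞⊞⊞⊞⊞⊞⊞⊞⊞⊞⊞⊞
????????????
??≋∘∙∘⊞∘⊛???
??⊛∙∙≋∘∙⊛???
??∘∙∘∘⊚⊛∙???
??⊛∘∘⊛∘∘∘???
??⊛∙∘⊛∘∙⊛???
??∘⊛∘⊛∙?????
????????????
????????????

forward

⊞⊞⊞⊞⊞⊞⊞⊞⊞⊞⊞⊞
⊞⊞⊞⊞⊞⊞⊞⊞⊞⊞⊞⊞
⊞⊞⊞⊞⊞⊞⊞⊞⊞⊞⊞⊞
⊞⊞⊞⊞⊞⊞⊞⊞⊞⊞⊞⊞
????∘∙≋∙⊞???
??≋∘∙∘⊞∘⊛???
??⊛∙∙≋⊚∙⊛???
??∘∙∘∘⊛⊛∙???
??⊛∘∘⊛∘∘∘???
??⊛∙∘⊛∘∙⊛???
??∘⊛∘⊛∙?????
????????????

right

⊞⊞⊞⊞⊞⊞⊞⊞⊞⊞⊞⊞
⊞⊞⊞⊞⊞⊞⊞⊞⊞⊞⊞⊞
⊞⊞⊞⊞⊞⊞⊞⊞⊞⊞⊞⊞
⊞⊞⊞⊞⊞⊞⊞⊞⊞⊞⊞⊞
???∘∙≋∙⊞∙???
?≋∘∙∘⊞∘⊛∘???
?⊛∙∙≋∘⊚⊛∘???
?∘∙∘∘⊛⊛∙∘???
?⊛∘∘⊛∘∘∘∘???
?⊛∙∘⊛∘∙⊛????
?∘⊛∘⊛∙??????
????????????

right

⊞⊞⊞⊞⊞⊞⊞⊞⊞⊞⊞⊞
⊞⊞⊞⊞⊞⊞⊞⊞⊞⊞⊞⊞
⊞⊞⊞⊞⊞⊞⊞⊞⊞⊞⊞⊞
⊞⊞⊞⊞⊞⊞⊞⊞⊞⊞⊞⊞
??∘∙≋∙⊞∙≋???
≋∘∙∘⊞∘⊛∘∘???
⊛∙∙≋∘∙⊚∘∘???
∘∙∘∘⊛⊛∙∘∘???
⊛∘∘⊛∘∘∘∘∙???
⊛∙∘⊛∘∙⊛?????
∘⊛∘⊛∙???????
????????????

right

⊞⊞⊞⊞⊞⊞⊞⊞⊞⊞⊞⊞
⊞⊞⊞⊞⊞⊞⊞⊞⊞⊞⊞⊞
⊞⊞⊞⊞⊞⊞⊞⊞⊞⊞⊞⊞
⊞⊞⊞⊞⊞⊞⊞⊞⊞⊞⊞⊞
?∘∙≋∙⊞∙≋∘???
∘∙∘⊞∘⊛∘∘∘???
∙∙≋∘∙⊛⊚∘∘???
∙∘∘⊛⊛∙∘∘∙???
∘∘⊛∘∘∘∘∙∘???
∙∘⊛∘∙⊛??????
⊛∘⊛∙????????
????????????

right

⊞⊞⊞⊞⊞⊞⊞⊞⊞⊞⊞⊞
⊞⊞⊞⊞⊞⊞⊞⊞⊞⊞⊞⊞
⊞⊞⊞⊞⊞⊞⊞⊞⊞⊞⊞⊞
⊞⊞⊞⊞⊞⊞⊞⊞⊞⊞⊞⊞
∘∙≋∙⊞∙≋∘⊛???
∙∘⊞∘⊛∘∘∘⊞???
∙≋∘∙⊛∘⊚∘⊛???
∘∘⊛⊛∙∘∘∙≋???
∘⊛∘∘∘∘∙∘∙???
∘⊛∘∙⊛???????
∘⊛∙?????????
????????????

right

⊞⊞⊞⊞⊞⊞⊞⊞⊞⊞⊞⊞
⊞⊞⊞⊞⊞⊞⊞⊞⊞⊞⊞⊞
⊞⊞⊞⊞⊞⊞⊞⊞⊞⊞⊞⊞
⊞⊞⊞⊞⊞⊞⊞⊞⊞⊞⊞⊞
∙≋∙⊞∙≋∘⊛∘??⊞
∘⊞∘⊛∘∘∘⊞∙??⊞
≋∘∙⊛∘∘⊚⊛∙??⊞
∘⊛⊛∙∘∘∙≋∙??⊞
⊛∘∘∘∘∙∘∙∘??⊞
⊛∘∙⊛???????⊞
⊛∙?????????⊞
???????????⊞

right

⊞⊞⊞⊞⊞⊞⊞⊞⊞⊞⊞⊞
⊞⊞⊞⊞⊞⊞⊞⊞⊞⊞⊞⊞
⊞⊞⊞⊞⊞⊞⊞⊞⊞⊞⊞⊞
⊞⊞⊞⊞⊞⊞⊞⊞⊞⊞⊞⊞
≋∙⊞∙≋∘⊛∘∘?⊞⊞
⊞∘⊛∘∘∘⊞∙∘?⊞⊞
∘∙⊛∘∘∘⊚∙⊛?⊞⊞
⊛⊛∙∘∘∙≋∙∘?⊞⊞
∘∘∘∘∙∘∙∘∙?⊞⊞
∘∙⊛???????⊞⊞
∙?????????⊞⊞
??????????⊞⊞

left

⊞⊞⊞⊞⊞⊞⊞⊞⊞⊞⊞⊞
⊞⊞⊞⊞⊞⊞⊞⊞⊞⊞⊞⊞
⊞⊞⊞⊞⊞⊞⊞⊞⊞⊞⊞⊞
⊞⊞⊞⊞⊞⊞⊞⊞⊞⊞⊞⊞
∙≋∙⊞∙≋∘⊛∘∘?⊞
∘⊞∘⊛∘∘∘⊞∙∘?⊞
≋∘∙⊛∘∘⊚⊛∙⊛?⊞
∘⊛⊛∙∘∘∙≋∙∘?⊞
⊛∘∘∘∘∙∘∙∘∙?⊞
⊛∘∙⊛???????⊞
⊛∙?????????⊞
???????????⊞

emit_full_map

??∘∙≋∙⊞∙≋∘⊛∘∘
≋∘∙∘⊞∘⊛∘∘∘⊞∙∘
⊛∙∙≋∘∙⊛∘∘⊚⊛∙⊛
∘∙∘∘⊛⊛∙∘∘∙≋∙∘
⊛∘∘⊛∘∘∘∘∙∘∙∘∙
⊛∙∘⊛∘∙⊛??????
∘⊛∘⊛∙????????

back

⊞⊞⊞⊞⊞⊞⊞⊞⊞⊞⊞⊞
⊞⊞⊞⊞⊞⊞⊞⊞⊞⊞⊞⊞
⊞⊞⊞⊞⊞⊞⊞⊞⊞⊞⊞⊞
∙≋∙⊞∙≋∘⊛∘∘?⊞
∘⊞∘⊛∘∘∘⊞∙∘?⊞
≋∘∙⊛∘∘∘⊛∙⊛?⊞
∘⊛⊛∙∘∘⊚≋∙∘?⊞
⊛∘∘∘∘∙∘∙∘∙?⊞
⊛∘∙⊛∘∙⊛∘⊛??⊞
⊛∙?????????⊞
???????????⊞
???????????⊞

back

⊞⊞⊞⊞⊞⊞⊞⊞⊞⊞⊞⊞
⊞⊞⊞⊞⊞⊞⊞⊞⊞⊞⊞⊞
∙≋∙⊞∙≋∘⊛∘∘?⊞
∘⊞∘⊛∘∘∘⊞∙∘?⊞
≋∘∙⊛∘∘∘⊛∙⊛?⊞
∘⊛⊛∙∘∘∙≋∙∘?⊞
⊛∘∘∘∘∙⊚∙∘∙?⊞
⊛∘∙⊛∘∙⊛∘⊛??⊞
⊛∙??⊛∘⊛⊛∘??⊞
???????????⊞
???????????⊞
???????????⊞

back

⊞⊞⊞⊞⊞⊞⊞⊞⊞⊞⊞⊞
∙≋∙⊞∙≋∘⊛∘∘?⊞
∘⊞∘⊛∘∘∘⊞∙∘?⊞
≋∘∙⊛∘∘∘⊛∙⊛?⊞
∘⊛⊛∙∘∘∙≋∙∘?⊞
⊛∘∘∘∘∙∘∙∘∙?⊞
⊛∘∙⊛∘∙⊚∘⊛??⊞
⊛∙??⊛∘⊛⊛∘??⊞
????⊞∙⊞⊞⊛??⊞
???????????⊞
???????????⊞
???????????⊞

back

∙≋∙⊞∙≋∘⊛∘∘?⊞
∘⊞∘⊛∘∘∘⊞∙∘?⊞
≋∘∙⊛∘∘∘⊛∙⊛?⊞
∘⊛⊛∙∘∘∙≋∙∘?⊞
⊛∘∘∘∘∙∘∙∘∙?⊞
⊛∘∙⊛∘∙⊛∘⊛??⊞
⊛∙??⊛∘⊚⊛∘??⊞
????⊞∙⊞⊞⊛??⊞
????⊛∘⊛∙∘??⊞
???????????⊞
???????????⊞
???????????⊞

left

∘∙≋∙⊞∙≋∘⊛∘∘?
∙∘⊞∘⊛∘∘∘⊞∙∘?
∙≋∘∙⊛∘∘∘⊛∙⊛?
∘∘⊛⊛∙∘∘∙≋∙∘?
∘⊛∘∘∘∘∙∘∙∘∙?
∘⊛∘∙⊛∘∙⊛∘⊛??
∘⊛∙?∘⊛⊚⊛⊛∘??
????≋⊞∙⊞⊞⊛??
????∘⊛∘⊛∙∘??
????????????
????????????
????????????

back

∙∘⊞∘⊛∘∘∘⊞∙∘?
∙≋∘∙⊛∘∘∘⊛∙⊛?
∘∘⊛⊛∙∘∘∙≋∙∘?
∘⊛∘∘∘∘∙∘∙∘∙?
∘⊛∘∙⊛∘∙⊛∘⊛??
∘⊛∙?∘⊛∘⊛⊛∘??
????≋⊞⊚⊞⊞⊛??
????∘⊛∘⊛∙∘??
????∘⊞≋⊛⊛???
????????????
????????????
????????????

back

∙≋∘∙⊛∘∘∘⊛∙⊛?
∘∘⊛⊛∙∘∘∙≋∙∘?
∘⊛∘∘∘∘∙∘∙∘∙?
∘⊛∘∙⊛∘∙⊛∘⊛??
∘⊛∙?∘⊛∘⊛⊛∘??
????≋⊞∙⊞⊞⊛??
????∘⊛⊚⊛∙∘??
????∘⊞≋⊛⊛???
????⊞≋⊞∘⊞???
????????????
????????????
????????????

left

∙∙≋∘∙⊛∘∘∘⊛∙⊛
∙∘∘⊛⊛∙∘∘∙≋∙∘
∘∘⊛∘∘∘∘∙∘∙∘∙
∙∘⊛∘∙⊛∘∙⊛∘⊛?
⊛∘⊛∙∘∘⊛∘⊛⊛∘?
????⊛≋⊞∙⊞⊞⊛?
????∘∘⊚∘⊛∙∘?
????⊛∘⊞≋⊛⊛??
????⊞⊞≋⊞∘⊞??
????????????
????????????
????????????

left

⊛∙∙≋∘∙⊛∘∘∘⊛∙
∘∙∘∘⊛⊛∙∘∘∙≋∙
⊛∘∘⊛∘∘∘∘∙∘∙∘
⊛∙∘⊛∘∙⊛∘∙⊛∘⊛
∘⊛∘⊛∙∘∘⊛∘⊛⊛∘
????∘⊛≋⊞∙⊞⊞⊛
????∘∘⊚⊛∘⊛∙∘
????∘⊛∘⊞≋⊛⊛?
????∙⊞⊞≋⊞∘⊞?
????????????
????????????
????????????

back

∘∙∘∘⊛⊛∙∘∘∙≋∙
⊛∘∘⊛∘∘∘∘∙∘∙∘
⊛∙∘⊛∘∙⊛∘∙⊛∘⊛
∘⊛∘⊛∙∘∘⊛∘⊛⊛∘
????∘⊛≋⊞∙⊞⊞⊛
????∘∘∘⊛∘⊛∙∘
????∘⊛⊚⊞≋⊛⊛?
????∙⊞⊞≋⊞∘⊞?
????⊛⊛∙∙∙???
????????????
????????????
????????????

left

?∘∙∘∘⊛⊛∙∘∘∙≋
?⊛∘∘⊛∘∘∘∘∙∘∙
?⊛∙∘⊛∘∙⊛∘∙⊛∘
?∘⊛∘⊛∙∘∘⊛∘⊛⊛
????∙∘⊛≋⊞∙⊞⊞
????∙∘∘∘⊛∘⊛∙
????∘∘⊚∘⊞≋⊛⊛
????∘∙⊞⊞≋⊞∘⊞
????∙⊛⊛∙∙∙??
????????????
????????????
????????????

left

??∘∙∘∘⊛⊛∙∘∘∙
??⊛∘∘⊛∘∘∘∘∙∘
??⊛∙∘⊛∘∙⊛∘∙⊛
??∘⊛∘⊛∙∘∘⊛∘⊛
????∘∙∘⊛≋⊞∙⊞
????⊛∙∘∘∘⊛∘⊛
????⊞∘⊚⊛∘⊞≋⊛
????∙∘∙⊞⊞≋⊞∘
????≋∙⊛⊛∙∙∙?
????????????
????????????
????????????

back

??⊛∘∘⊛∘∘∘∘∙∘
??⊛∙∘⊛∘∙⊛∘∙⊛
??∘⊛∘⊛∙∘∘⊛∘⊛
????∘∙∘⊛≋⊞∙⊞
????⊛∙∘∘∘⊛∘⊛
????⊞∘∘⊛∘⊞≋⊛
????∙∘⊚⊞⊞≋⊞∘
????≋∙⊛⊛∙∙∙?
????⊛⊞∘∘⊛???
????????????
????????????
????????????

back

??⊛∙∘⊛∘∙⊛∘∙⊛
??∘⊛∘⊛∙∘∘⊛∘⊛
????∘∙∘⊛≋⊞∙⊞
????⊛∙∘∘∘⊛∘⊛
????⊞∘∘⊛∘⊞≋⊛
????∙∘∙⊞⊞≋⊞∘
????≋∙⊚⊛∙∙∙?
????⊛⊞∘∘⊛???
????∘∙∙∘∙???
????????????
????????????
????????????

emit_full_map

??∘∙≋∙⊞∙≋∘⊛∘∘
≋∘∙∘⊞∘⊛∘∘∘⊞∙∘
⊛∙∙≋∘∙⊛∘∘∘⊛∙⊛
∘∙∘∘⊛⊛∙∘∘∙≋∙∘
⊛∘∘⊛∘∘∘∘∙∘∙∘∙
⊛∙∘⊛∘∙⊛∘∙⊛∘⊛?
∘⊛∘⊛∙∘∘⊛∘⊛⊛∘?
??∘∙∘⊛≋⊞∙⊞⊞⊛?
??⊛∙∘∘∘⊛∘⊛∙∘?
??⊞∘∘⊛∘⊞≋⊛⊛??
??∙∘∙⊞⊞≋⊞∘⊞??
??≋∙⊚⊛∙∙∙????
??⊛⊞∘∘⊛??????
??∘∙∙∘∙??????


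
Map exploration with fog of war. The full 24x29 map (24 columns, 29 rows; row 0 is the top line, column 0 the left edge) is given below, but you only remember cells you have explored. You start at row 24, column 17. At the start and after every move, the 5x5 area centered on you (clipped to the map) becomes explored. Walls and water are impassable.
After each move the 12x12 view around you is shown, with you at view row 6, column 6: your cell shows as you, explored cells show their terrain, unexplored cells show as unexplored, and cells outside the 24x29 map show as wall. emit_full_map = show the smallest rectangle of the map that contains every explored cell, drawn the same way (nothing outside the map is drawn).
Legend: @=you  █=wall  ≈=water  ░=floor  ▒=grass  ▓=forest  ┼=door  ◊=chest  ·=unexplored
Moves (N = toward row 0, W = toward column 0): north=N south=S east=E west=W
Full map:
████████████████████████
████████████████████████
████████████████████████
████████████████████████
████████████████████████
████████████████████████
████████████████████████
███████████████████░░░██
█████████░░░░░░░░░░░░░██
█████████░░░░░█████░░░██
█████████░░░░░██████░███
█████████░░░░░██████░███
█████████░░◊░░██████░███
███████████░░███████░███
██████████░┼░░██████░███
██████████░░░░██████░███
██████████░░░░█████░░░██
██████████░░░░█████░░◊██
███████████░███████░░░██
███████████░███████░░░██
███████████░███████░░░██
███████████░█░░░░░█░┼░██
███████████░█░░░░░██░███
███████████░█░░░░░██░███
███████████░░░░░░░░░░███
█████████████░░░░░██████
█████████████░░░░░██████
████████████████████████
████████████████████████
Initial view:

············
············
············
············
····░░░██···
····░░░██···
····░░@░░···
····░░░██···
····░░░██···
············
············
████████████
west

············
············
············
············
····░░░░██··
····░░░░██··
····░░@░░░··
····░░░░██··
····░░░░██··
············
············
████████████

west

············
············
············
············
····░░░░░██·
····░░░░░██·
····░░@░░░░·
····░░░░░██·
····░░░░░██·
············
············
████████████

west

············
············
············
············
····█░░░░░██
····█░░░░░██
····░░@░░░░░
····█░░░░░██
····█░░░░░██
············
············
████████████

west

············
············
············
············
····░█░░░░░█
····░█░░░░░█
····░░@░░░░░
····██░░░░░█
····██░░░░░█
············
············
████████████

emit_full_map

░█░░░░░██
░█░░░░░██
░░@░░░░░░
██░░░░░██
██░░░░░██

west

············
············
············
············
····█░█░░░░░
····█░█░░░░░
····█░@░░░░░
····███░░░░░
····███░░░░░
············
············
████████████

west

············
············
············
············
····██░█░░░░
····██░█░░░░
····██@░░░░░
····████░░░░
····████░░░░
············
············
████████████

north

············
············
············
············
····██░█░···
····██░█░░░░
····██@█░░░░
····██░░░░░░
····████░░░░
····████░░░░
············
············

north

············
············
············
············
····██░██···
····██░█░···
····██@█░░░░
····██░█░░░░
····██░░░░░░
····████░░░░
····████░░░░
············

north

············
············
············
············
····██░██···
····██░██···
····██@█░···
····██░█░░░░
····██░█░░░░
····██░░░░░░
····████░░░░
····████░░░░

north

············
············
············
············
····██░██···
····██░██···
····██@██···
····██░█░···
····██░█░░░░
····██░█░░░░
····██░░░░░░
····████░░░░

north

············
············
············
············
····█░░░░···
····██░██···
····██@██···
····██░██···
····██░█░···
····██░█░░░░
····██░█░░░░
····██░░░░░░

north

············
············
············
············
····█░░░░···
····█░░░░···
····██@██···
····██░██···
····██░██···
····██░█░···
····██░█░░░░
····██░█░░░░

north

············
············
············
············
····█░░░░···
····█░░░░···
····█░@░░···
····██░██···
····██░██···
····██░██···
····██░█░···
····██░█░░░░

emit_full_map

█░░░░······
█░░░░······
█░@░░······
██░██······
██░██······
██░██······
██░█░······
██░█░░░░░██
██░█░░░░░██
██░░░░░░░░░
████░░░░░██
████░░░░░██

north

············
············
············
············
····█░┼░░···
····█░░░░···
····█░@░░···
····█░░░░···
····██░██···
····██░██···
····██░██···
····██░█░···

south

············
············
············
····█░┼░░···
····█░░░░···
····█░░░░···
····█░@░░···
····██░██···
····██░██···
····██░██···
····██░█░···
····██░█░░░░

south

············
············
····█░┼░░···
····█░░░░···
····█░░░░···
····█░░░░···
····██@██···
····██░██···
····██░██···
····██░█░···
····██░█░░░░
····██░█░░░░

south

············
····█░┼░░···
····█░░░░···
····█░░░░···
····█░░░░···
····██░██···
····██@██···
····██░██···
····██░█░···
····██░█░░░░
····██░█░░░░
····██░░░░░░

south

····█░┼░░···
····█░░░░···
····█░░░░···
····█░░░░···
····██░██···
····██░██···
····██@██···
····██░█░···
····██░█░░░░
····██░█░░░░
····██░░░░░░
····████░░░░

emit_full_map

█░┼░░······
█░░░░······
█░░░░······
█░░░░······
██░██······
██░██······
██@██······
██░█░······
██░█░░░░░██
██░█░░░░░██
██░░░░░░░░░
████░░░░░██
████░░░░░██

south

····█░░░░···
····█░░░░···
····█░░░░···
····██░██···
····██░██···
····██░██···
····██@█░···
····██░█░░░░
····██░█░░░░
····██░░░░░░
····████░░░░
····████░░░░

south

····█░░░░···
····█░░░░···
····██░██···
····██░██···
····██░██···
····██░█░···
····██@█░░░░
····██░█░░░░
····██░░░░░░
····████░░░░
····████░░░░
············

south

····█░░░░···
····██░██···
····██░██···
····██░██···
····██░█░···
····██░█░░░░
····██@█░░░░
····██░░░░░░
····████░░░░
····████░░░░
············
············

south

····██░██···
····██░██···
····██░██···
····██░█░···
····██░█░░░░
····██░█░░░░
····██@░░░░░
····████░░░░
····████░░░░
············
············
████████████

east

···██░██····
···██░██····
···██░██····
···██░█░····
···██░█░░░░░
···██░█░░░░░
···██░@░░░░░
···████░░░░░
···████░░░░░
············
············
████████████

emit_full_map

█░┼░░······
█░░░░······
█░░░░······
█░░░░······
██░██······
██░██······
██░██······
██░█░······
██░█░░░░░██
██░█░░░░░██
██░@░░░░░░░
████░░░░░██
████░░░░░██

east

··██░██·····
··██░██·····
··██░██·····
··██░█░·····
··██░█░░░░░█
··██░█░░░░░█
··██░░@░░░░░
··████░░░░░█
··████░░░░░█
············
············
████████████

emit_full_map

█░┼░░······
█░░░░······
█░░░░······
█░░░░······
██░██······
██░██······
██░██······
██░█░······
██░█░░░░░██
██░█░░░░░██
██░░@░░░░░░
████░░░░░██
████░░░░░██


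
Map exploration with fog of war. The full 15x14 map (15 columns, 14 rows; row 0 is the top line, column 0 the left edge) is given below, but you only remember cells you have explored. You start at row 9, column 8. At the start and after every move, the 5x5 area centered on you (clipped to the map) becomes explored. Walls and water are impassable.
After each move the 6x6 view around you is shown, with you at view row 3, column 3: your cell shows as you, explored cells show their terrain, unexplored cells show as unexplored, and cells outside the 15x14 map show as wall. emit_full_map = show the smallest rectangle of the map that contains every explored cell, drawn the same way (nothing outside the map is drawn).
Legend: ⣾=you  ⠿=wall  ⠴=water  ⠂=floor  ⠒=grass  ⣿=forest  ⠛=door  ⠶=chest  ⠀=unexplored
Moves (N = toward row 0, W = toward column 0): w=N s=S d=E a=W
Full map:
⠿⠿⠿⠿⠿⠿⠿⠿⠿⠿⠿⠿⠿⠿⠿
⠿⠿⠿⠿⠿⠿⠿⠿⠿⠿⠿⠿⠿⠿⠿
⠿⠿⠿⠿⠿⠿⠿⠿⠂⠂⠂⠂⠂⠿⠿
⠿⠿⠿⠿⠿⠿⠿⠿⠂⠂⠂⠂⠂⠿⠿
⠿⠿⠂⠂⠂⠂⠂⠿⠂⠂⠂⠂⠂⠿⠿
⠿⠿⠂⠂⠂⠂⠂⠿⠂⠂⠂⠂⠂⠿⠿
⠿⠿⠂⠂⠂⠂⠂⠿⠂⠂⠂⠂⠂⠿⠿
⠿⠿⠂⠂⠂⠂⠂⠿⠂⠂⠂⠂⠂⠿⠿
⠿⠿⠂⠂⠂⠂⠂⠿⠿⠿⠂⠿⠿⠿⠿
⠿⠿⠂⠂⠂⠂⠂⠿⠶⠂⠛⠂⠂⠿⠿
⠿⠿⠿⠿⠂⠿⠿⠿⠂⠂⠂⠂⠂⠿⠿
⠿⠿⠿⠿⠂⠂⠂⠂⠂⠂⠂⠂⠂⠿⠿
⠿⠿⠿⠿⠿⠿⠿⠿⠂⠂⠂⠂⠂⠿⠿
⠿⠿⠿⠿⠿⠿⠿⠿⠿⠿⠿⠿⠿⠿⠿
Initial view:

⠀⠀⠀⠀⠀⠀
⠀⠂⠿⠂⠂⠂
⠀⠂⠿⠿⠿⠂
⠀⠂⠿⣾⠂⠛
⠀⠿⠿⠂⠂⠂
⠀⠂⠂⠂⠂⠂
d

⠀⠀⠀⠀⠀⠀
⠂⠿⠂⠂⠂⠂
⠂⠿⠿⠿⠂⠿
⠂⠿⠶⣾⠛⠂
⠿⠿⠂⠂⠂⠂
⠂⠂⠂⠂⠂⠂

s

⠂⠿⠂⠂⠂⠂
⠂⠿⠿⠿⠂⠿
⠂⠿⠶⠂⠛⠂
⠿⠿⠂⣾⠂⠂
⠂⠂⠂⠂⠂⠂
⠀⠿⠂⠂⠂⠂

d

⠿⠂⠂⠂⠂⠀
⠿⠿⠿⠂⠿⠿
⠿⠶⠂⠛⠂⠂
⠿⠂⠂⣾⠂⠂
⠂⠂⠂⠂⠂⠂
⠿⠂⠂⠂⠂⠂

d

⠂⠂⠂⠂⠀⠀
⠿⠿⠂⠿⠿⠿
⠶⠂⠛⠂⠂⠿
⠂⠂⠂⣾⠂⠿
⠂⠂⠂⠂⠂⠿
⠂⠂⠂⠂⠂⠿

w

⠀⠀⠀⠀⠀⠀
⠂⠂⠂⠂⠂⠿
⠿⠿⠂⠿⠿⠿
⠶⠂⠛⣾⠂⠿
⠂⠂⠂⠂⠂⠿
⠂⠂⠂⠂⠂⠿

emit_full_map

⠂⠿⠂⠂⠂⠂⠂⠿
⠂⠿⠿⠿⠂⠿⠿⠿
⠂⠿⠶⠂⠛⣾⠂⠿
⠿⠿⠂⠂⠂⠂⠂⠿
⠂⠂⠂⠂⠂⠂⠂⠿
⠀⠿⠂⠂⠂⠂⠂⠿

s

⠂⠂⠂⠂⠂⠿
⠿⠿⠂⠿⠿⠿
⠶⠂⠛⠂⠂⠿
⠂⠂⠂⣾⠂⠿
⠂⠂⠂⠂⠂⠿
⠂⠂⠂⠂⠂⠿

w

⠀⠀⠀⠀⠀⠀
⠂⠂⠂⠂⠂⠿
⠿⠿⠂⠿⠿⠿
⠶⠂⠛⣾⠂⠿
⠂⠂⠂⠂⠂⠿
⠂⠂⠂⠂⠂⠿

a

⠀⠀⠀⠀⠀⠀
⠿⠂⠂⠂⠂⠂
⠿⠿⠿⠂⠿⠿
⠿⠶⠂⣾⠂⠂
⠿⠂⠂⠂⠂⠂
⠂⠂⠂⠂⠂⠂

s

⠿⠂⠂⠂⠂⠂
⠿⠿⠿⠂⠿⠿
⠿⠶⠂⠛⠂⠂
⠿⠂⠂⣾⠂⠂
⠂⠂⠂⠂⠂⠂
⠿⠂⠂⠂⠂⠂

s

⠿⠿⠿⠂⠿⠿
⠿⠶⠂⠛⠂⠂
⠿⠂⠂⠂⠂⠂
⠂⠂⠂⣾⠂⠂
⠿⠂⠂⠂⠂⠂
⠀⠿⠿⠿⠿⠿

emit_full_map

⠂⠿⠂⠂⠂⠂⠂⠿
⠂⠿⠿⠿⠂⠿⠿⠿
⠂⠿⠶⠂⠛⠂⠂⠿
⠿⠿⠂⠂⠂⠂⠂⠿
⠂⠂⠂⠂⣾⠂⠂⠿
⠀⠿⠂⠂⠂⠂⠂⠿
⠀⠀⠿⠿⠿⠿⠿⠀

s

⠿⠶⠂⠛⠂⠂
⠿⠂⠂⠂⠂⠂
⠂⠂⠂⠂⠂⠂
⠿⠂⠂⣾⠂⠂
⠀⠿⠿⠿⠿⠿
⠿⠿⠿⠿⠿⠿

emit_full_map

⠂⠿⠂⠂⠂⠂⠂⠿
⠂⠿⠿⠿⠂⠿⠿⠿
⠂⠿⠶⠂⠛⠂⠂⠿
⠿⠿⠂⠂⠂⠂⠂⠿
⠂⠂⠂⠂⠂⠂⠂⠿
⠀⠿⠂⠂⣾⠂⠂⠿
⠀⠀⠿⠿⠿⠿⠿⠀


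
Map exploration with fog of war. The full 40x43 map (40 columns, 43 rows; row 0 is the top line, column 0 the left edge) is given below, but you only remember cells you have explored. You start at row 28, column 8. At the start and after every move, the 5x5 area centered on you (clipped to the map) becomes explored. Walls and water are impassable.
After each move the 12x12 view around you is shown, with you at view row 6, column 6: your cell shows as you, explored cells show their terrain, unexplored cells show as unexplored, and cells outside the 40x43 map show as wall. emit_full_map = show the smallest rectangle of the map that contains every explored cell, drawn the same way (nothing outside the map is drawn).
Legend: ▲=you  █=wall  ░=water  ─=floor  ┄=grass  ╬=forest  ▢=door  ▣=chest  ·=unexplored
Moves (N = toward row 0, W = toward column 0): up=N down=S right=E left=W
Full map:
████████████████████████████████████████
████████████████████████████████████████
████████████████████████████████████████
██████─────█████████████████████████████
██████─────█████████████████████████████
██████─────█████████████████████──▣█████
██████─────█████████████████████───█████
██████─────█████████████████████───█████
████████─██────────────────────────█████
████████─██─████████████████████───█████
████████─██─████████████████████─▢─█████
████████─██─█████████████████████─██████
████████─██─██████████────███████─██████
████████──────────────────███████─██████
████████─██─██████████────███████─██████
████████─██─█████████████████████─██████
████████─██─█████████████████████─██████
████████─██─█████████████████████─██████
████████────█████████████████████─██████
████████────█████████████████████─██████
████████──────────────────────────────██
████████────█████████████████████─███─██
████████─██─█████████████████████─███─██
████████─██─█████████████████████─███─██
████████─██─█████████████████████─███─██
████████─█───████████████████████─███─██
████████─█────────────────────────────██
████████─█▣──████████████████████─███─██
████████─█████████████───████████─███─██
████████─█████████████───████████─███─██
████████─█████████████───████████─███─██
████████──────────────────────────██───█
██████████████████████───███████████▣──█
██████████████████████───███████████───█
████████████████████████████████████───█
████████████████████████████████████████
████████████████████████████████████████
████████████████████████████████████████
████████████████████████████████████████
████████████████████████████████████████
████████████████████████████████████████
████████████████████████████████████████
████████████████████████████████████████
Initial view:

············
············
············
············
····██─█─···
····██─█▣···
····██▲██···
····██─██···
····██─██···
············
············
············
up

············
············
············
············
····██─█─···
····██─█─···
····██▲█▣···
····██─██···
····██─██···
····██─██···
············
············

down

············
············
············
····██─█─···
····██─█─···
····██─█▣···
····██▲██···
····██─██···
····██─██···
············
············
············

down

············
············
····██─█─···
····██─█─···
····██─█▣···
····██─██···
····██▲██···
····██─██···
····██───···
············
············
············

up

············
············
············
····██─█─···
····██─█─···
····██─█▣···
····██▲██···
····██─██···
····██─██···
····██───···
············
············

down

············
············
····██─█─···
····██─█─···
····██─█▣···
····██─██···
····██▲██···
····██─██···
····██───···
············
············
············

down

············
····██─█─···
····██─█─···
····██─█▣···
····██─██···
····██─██···
····██▲██···
····██───···
····█████···
············
············
············

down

····██─█─···
····██─█─···
····██─█▣···
····██─██···
····██─██···
····██─██···
····██▲──···
····█████···
····█████···
············
············
············

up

············
····██─█─···
····██─█─···
····██─█▣···
····██─██···
····██─██···
····██▲██···
····██───···
····█████···
····█████···
············
············

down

····██─█─···
····██─█─···
····██─█▣···
····██─██···
····██─██···
····██─██···
····██▲──···
····█████···
····█████···
············
············
············

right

···██─█─····
···██─█─····
···██─█▣····
···██─██····
···██─███···
···██─███···
···██─▲──···
···██████···
···██████···
············
············
············

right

··██─█─·····
··██─█─·····
··██─█▣·····
··██─██·····
··██─████···
··██─████···
··██──▲──···
··███████···
··███████···
············
············
············

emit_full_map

██─█─··
██─█─··
██─█▣··
██─██··
██─████
██─████
██──▲──
███████
███████

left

···██─█─····
···██─█─····
···██─█▣····
···██─██····
···██─████··
···██─████··
···██─▲───··
···███████··
···███████··
············
············
············

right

··██─█─·····
··██─█─·····
··██─█▣·····
··██─██·····
··██─████···
··██─████···
··██──▲──···
··███████···
··███████···
············
············
············

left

···██─█─····
···██─█─····
···██─█▣····
···██─██····
···██─████··
···██─████··
···██─▲───··
···███████··
···███████··
············
············
············

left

····██─█─···
····██─█─···
····██─█▣···
····██─██···
····██─████·
····██─████·
····██▲────·
····███████·
····███████·
············
············
············

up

············
····██─█─···
····██─█─···
····██─█▣···
····██─██···
····██─████·
····██▲████·
····██─────·
····███████·
····███████·
············
············

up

············
············
····██─█─···
····██─█─···
····██─█▣···
····██─██···
····██▲████·
····██─████·
····██─────·
····███████·
····███████·
············

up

············
············
············
····██─█─···
····██─█─···
····██─█▣···
····██▲██···
····██─████·
····██─████·
····██─────·
····███████·
····███████·

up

············
············
············
············
····██─█─···
····██─█─···
····██▲█▣···
····██─██···
····██─████·
····██─████·
····██─────·
····███████·

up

············
············
············
············
····██─██···
····██─█─···
····██▲█─···
····██─█▣···
····██─██···
····██─████·
····██─████·
····██─────·

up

············
············
············
············
····██─██···
····██─██···
····██▲█─···
····██─█─···
····██─█▣···
····██─██···
····██─████·
····██─████·

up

············
············
············
············
····██─██···
····██─██···
····██▲██···
····██─█─···
····██─█─···
····██─█▣···
····██─██···
····██─████·

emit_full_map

██─██··
██─██··
██▲██··
██─█─··
██─█─··
██─█▣··
██─██··
██─████
██─████
██─────
███████
███████
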